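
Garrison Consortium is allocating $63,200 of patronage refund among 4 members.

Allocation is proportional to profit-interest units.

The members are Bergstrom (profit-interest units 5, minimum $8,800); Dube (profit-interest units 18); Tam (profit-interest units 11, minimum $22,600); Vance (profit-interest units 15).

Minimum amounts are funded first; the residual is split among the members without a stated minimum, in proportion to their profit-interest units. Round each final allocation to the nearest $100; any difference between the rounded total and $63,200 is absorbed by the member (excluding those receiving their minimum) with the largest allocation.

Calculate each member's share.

Guaranteed amounts: Bergstrom $8,800; Tam $22,600. Remaining pool $31,800.
Remaining pool split over remaining profit-interest units 33: Dube 17,345.45 → $17,300; Vance 14,454.55 → $14,500.

Bergstrom: $8,800 | Dube: $17,300 | Tam: $22,600 | Vance: $14,500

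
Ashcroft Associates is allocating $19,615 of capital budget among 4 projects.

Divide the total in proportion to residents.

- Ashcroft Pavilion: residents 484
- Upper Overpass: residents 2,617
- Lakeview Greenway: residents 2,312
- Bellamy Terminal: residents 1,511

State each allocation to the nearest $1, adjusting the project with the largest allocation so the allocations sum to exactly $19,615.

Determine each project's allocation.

Ashcroft Pavilion: $1,371 | Upper Overpass: $7,413 | Lakeview Greenway: $6,550 | Bellamy Terminal: $4,281

Residents total: 6,924.
Unrounded shares: Ashcroft Pavilion 484/6,924 × $19,615 = 1,371.12; Upper Overpass 2,617/6,924 × $19,615 = 7,413.70; Lakeview Greenway 2,312/6,924 × $19,615 = 6,549.66; Bellamy Terminal 1,511/6,924 × $19,615 = 4,280.51.
After rounding ($1): Ashcroft Pavilion $1,371; Upper Overpass $7,414; Lakeview Greenway $6,550; Bellamy Terminal $4,281. Sum = $19,616.
Difference $19,615 − $19,616 = −$1 applied to largest allocation (Upper Overpass): Upper Overpass becomes $7,413.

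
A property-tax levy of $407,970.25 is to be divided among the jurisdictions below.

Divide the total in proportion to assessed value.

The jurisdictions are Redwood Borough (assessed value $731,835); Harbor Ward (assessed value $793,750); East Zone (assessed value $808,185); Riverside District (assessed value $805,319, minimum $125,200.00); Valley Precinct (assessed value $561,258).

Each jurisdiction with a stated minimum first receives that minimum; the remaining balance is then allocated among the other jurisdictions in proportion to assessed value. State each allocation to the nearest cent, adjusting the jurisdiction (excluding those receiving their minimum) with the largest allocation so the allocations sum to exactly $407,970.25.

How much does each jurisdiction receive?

Fund the minimums — Riverside District $125,200.00. Balance $282,770.25.
Balance split over remaining assessed value 2,895,028: Redwood Borough 71,481.5767 → $71,481.58; Harbor Ward 77,529.0899 → $77,529.09; East Zone 78,939.0205 → $78,939.02; Valley Precinct 54,820.5630 → $54,820.56.

Redwood Borough: $71,481.58 | Harbor Ward: $77,529.09 | East Zone: $78,939.02 | Riverside District: $125,200.00 | Valley Precinct: $54,820.56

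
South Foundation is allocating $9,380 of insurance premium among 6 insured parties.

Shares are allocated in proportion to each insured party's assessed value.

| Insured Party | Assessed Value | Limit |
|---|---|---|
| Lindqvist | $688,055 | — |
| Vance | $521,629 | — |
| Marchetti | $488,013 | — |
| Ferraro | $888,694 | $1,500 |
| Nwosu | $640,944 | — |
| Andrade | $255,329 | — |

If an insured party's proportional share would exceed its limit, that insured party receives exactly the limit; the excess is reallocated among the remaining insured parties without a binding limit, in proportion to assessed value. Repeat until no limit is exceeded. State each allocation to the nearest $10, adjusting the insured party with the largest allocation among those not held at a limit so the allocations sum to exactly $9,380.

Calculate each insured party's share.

Assessed value total: 3,482,664.
Unconstrained shares: Lindqvist 1,853.17; Vance 1,404.92; Marchetti 1,314.39; Ferraro 2,393.56; Nwosu 1,726.28; Andrade 687.69.
Cap binds for Ferraro ($1,500); balance $7,880 reallocated over remaining assessed value 2,593,970.
Redistributed shares: Lindqvist 2,090.18 → $2,090; Vance 1,584.61 → $1,580; Marchetti 1,482.49 → $1,480; Nwosu 1,947.07 → $1,950; Andrade 775.64 → $780.

Lindqvist: $2,090 · Vance: $1,580 · Marchetti: $1,480 · Ferraro: $1,500 · Nwosu: $1,950 · Andrade: $780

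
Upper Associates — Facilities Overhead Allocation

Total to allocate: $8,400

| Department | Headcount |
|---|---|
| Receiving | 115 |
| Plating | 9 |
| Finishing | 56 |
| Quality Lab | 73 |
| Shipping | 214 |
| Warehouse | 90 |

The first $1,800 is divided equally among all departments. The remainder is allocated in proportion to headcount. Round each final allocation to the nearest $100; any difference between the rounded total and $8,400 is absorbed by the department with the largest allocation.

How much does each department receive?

Receiving: $1,700; Plating: $400; Finishing: $1,000; Quality Lab: $1,200; Shipping: $2,700; Warehouse: $1,400

Equal tier: $1,800 ÷ 6 = $300 apiece.
Remainder $6,600 by headcount (total 557): Receiving 1,362.66 → $1,400; Plating 106.64 → $100; Finishing 663.55 → $700; Quality Lab 864.99 → $900; Shipping 2,535.73 → $2,500; Warehouse 1,066.43 → $1,100.
Rounding difference −$100 on remainder applied to Shipping.
Totals: Receiving $300 + $1,400 = $1,700; Plating $300 + $100 = $400; Finishing $300 + $700 = $1,000; Quality Lab $300 + $900 = $1,200; Shipping $300 + $2,400 = $2,700; Warehouse $300 + $1,100 = $1,400.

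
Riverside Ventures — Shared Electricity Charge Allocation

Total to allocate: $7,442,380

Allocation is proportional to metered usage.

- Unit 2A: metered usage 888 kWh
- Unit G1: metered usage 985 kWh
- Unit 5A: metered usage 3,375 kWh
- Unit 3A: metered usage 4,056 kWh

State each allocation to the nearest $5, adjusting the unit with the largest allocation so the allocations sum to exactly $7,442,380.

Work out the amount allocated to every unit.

Combined metered usage = 9,304.
Pro-rata amounts: Unit 2A 888/9,304 × $7,442,380 = 710,321.74; Unit G1 985/9,304 × $7,442,380 = 787,913.19; Unit 5A 3,375/9,304 × $7,442,380 = 2,699,702.55; Unit 3A 4,056/9,304 × $7,442,380 = 3,244,442.53.
At nearest $5: Unit 2A $710,320; Unit G1 $787,915; Unit 5A $2,699,705; Unit 3A $3,244,445. Sum = $7,442,385.
Difference $7,442,380 − $7,442,385 = −$5 applied to largest allocation (Unit 3A): Unit 3A becomes $3,244,440.

Unit 2A: $710,320; Unit G1: $787,915; Unit 5A: $2,699,705; Unit 3A: $3,244,440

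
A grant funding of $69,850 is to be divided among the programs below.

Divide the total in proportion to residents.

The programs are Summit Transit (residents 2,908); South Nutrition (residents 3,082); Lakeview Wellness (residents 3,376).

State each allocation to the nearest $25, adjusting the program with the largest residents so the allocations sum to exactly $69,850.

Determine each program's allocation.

Total residents = 2,908 + 3,082 + 3,376 = 9,366.
Proportional shares: Summit Transit 21,687.36; South Nutrition 22,985.02; Lakeview Wellness 25,177.62.
Rounded to nearest $25: Summit Transit $21,675; South Nutrition $22,975; Lakeview Wellness $25,175. Sum = $69,825.
Difference $69,850 − $69,825 = +$25 applied to largest residents (Lakeview Wellness): Lakeview Wellness becomes $25,200.

Summit Transit: $21,675 · South Nutrition: $22,975 · Lakeview Wellness: $25,200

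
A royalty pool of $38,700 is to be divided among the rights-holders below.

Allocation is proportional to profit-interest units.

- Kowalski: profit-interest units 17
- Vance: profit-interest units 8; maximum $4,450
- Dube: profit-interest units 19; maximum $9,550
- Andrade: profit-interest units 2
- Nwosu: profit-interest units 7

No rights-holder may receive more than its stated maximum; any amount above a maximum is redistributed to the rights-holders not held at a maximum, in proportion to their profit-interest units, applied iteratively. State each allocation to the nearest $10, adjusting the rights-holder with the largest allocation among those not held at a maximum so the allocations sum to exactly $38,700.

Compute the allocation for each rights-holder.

Kowalski: $16,150; Vance: $4,450; Dube: $9,550; Andrade: $1,900; Nwosu: $6,650

Profit-interest units total: 53.
Pro-rata shares before constraints: Kowalski 12,413.21; Vance 5,841.51; Dube 13,873.58; Andrade 1,460.38; Nwosu 5,111.32.
Held at cap: Vance ($4,450), Dube ($9,550); balance $24,700 reallocated over remaining profit-interest units 26.
Shares after redistribution: Kowalski 16,150.00 → $16,150; Andrade 1,900.00 → $1,900; Nwosu 6,650.00 → $6,650.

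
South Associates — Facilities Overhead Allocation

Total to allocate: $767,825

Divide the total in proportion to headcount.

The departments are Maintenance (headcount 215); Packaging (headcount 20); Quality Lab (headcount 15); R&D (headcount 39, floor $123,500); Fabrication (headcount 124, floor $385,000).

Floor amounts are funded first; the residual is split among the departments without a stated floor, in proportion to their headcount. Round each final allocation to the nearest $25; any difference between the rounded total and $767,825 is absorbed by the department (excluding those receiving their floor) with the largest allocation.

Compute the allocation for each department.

Guaranteed amounts: R&D $123,500; Fabrication $385,000. Balance $259,325.
Balance split over remaining headcount 250: Maintenance 223,019.50 → $223,025; Packaging 20,746.00 → $20,750; Quality Lab 15,559.50 → $15,550.

Maintenance: $223,025 · Packaging: $20,750 · Quality Lab: $15,550 · R&D: $123,500 · Fabrication: $385,000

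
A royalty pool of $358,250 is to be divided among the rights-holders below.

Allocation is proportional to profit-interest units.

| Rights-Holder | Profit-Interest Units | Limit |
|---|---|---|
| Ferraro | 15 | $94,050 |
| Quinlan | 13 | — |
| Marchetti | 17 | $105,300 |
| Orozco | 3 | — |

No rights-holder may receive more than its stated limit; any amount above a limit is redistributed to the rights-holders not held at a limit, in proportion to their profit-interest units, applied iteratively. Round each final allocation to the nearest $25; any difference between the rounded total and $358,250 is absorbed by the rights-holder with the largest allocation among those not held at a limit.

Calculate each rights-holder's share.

Ferraro: $94,050 · Quinlan: $129,100 · Marchetti: $105,300 · Orozco: $29,800

Combined profit-interest units = 48.
Unconstrained shares: Ferraro 111,953.12; Quinlan 97,026.04; Marchetti 126,880.21; Orozco 22,390.62.
Cap binds for Ferraro ($94,050), Marchetti ($105,300); residual $158,900 reallocated over remaining profit-interest units 16.
Redistributed shares: Quinlan 129,106.25 → $129,100; Orozco 29,793.75 → $29,800.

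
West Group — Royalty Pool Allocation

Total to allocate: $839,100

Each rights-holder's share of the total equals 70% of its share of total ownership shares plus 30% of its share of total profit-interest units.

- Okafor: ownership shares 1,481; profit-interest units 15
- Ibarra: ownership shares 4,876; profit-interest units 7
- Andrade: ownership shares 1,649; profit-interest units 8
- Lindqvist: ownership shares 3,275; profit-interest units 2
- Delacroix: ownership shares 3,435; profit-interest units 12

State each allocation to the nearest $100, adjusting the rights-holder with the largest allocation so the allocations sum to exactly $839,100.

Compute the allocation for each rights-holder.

Okafor: $144,900 | Ibarra: $234,600 | Andrade: $111,600 | Lindqvist: $142,200 | Delacroix: $205,800

Totals — ownership shares 14,716, profit-interest units 44.
Combined weights (70% ownership shares + 30% profit-interest units): Okafor 0.1727; Ibarra 0.2797; Andrade 0.1330; Lindqvist 0.1694; Delacroix 0.2452.
Pro-rata amounts: Okafor 144,929.23; Ibarra 234,667.15; Andrade 111,586.78; Lindqvist 142,159.64; Delacroix 205,757.19.
After rounding ($100): Okafor $144,900; Ibarra $234,700; Andrade $111,600; Lindqvist $142,200; Delacroix $205,800. Sum = $839,200.
Difference $839,100 − $839,200 = −$100 applied to largest allocation (Ibarra): Ibarra becomes $234,600.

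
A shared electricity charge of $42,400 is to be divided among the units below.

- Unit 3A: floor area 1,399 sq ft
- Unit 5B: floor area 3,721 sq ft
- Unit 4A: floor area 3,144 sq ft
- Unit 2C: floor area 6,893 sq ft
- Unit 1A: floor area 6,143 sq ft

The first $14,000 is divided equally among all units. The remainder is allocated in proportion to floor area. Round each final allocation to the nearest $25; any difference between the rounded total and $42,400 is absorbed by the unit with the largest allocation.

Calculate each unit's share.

Unit 3A: $4,675 | Unit 5B: $7,750 | Unit 4A: $7,000 | Unit 2C: $11,975 | Unit 1A: $11,000

First tranche $14,000 split equally: $2,800 each.
Remainder $28,400 by floor area (total 21,300): Unit 3A 1,865.33 → $1,875; Unit 5B 4,961.33 → $4,950; Unit 4A 4,192.00 → $4,200; Unit 2C 9,190.67 → $9,200; Unit 1A 8,190.67 → $8,200.
Rounding difference −$25 on remainder applied to Unit 2C.
Totals: Unit 3A $2,800 + $1,875 = $4,675; Unit 5B $2,800 + $4,950 = $7,750; Unit 4A $2,800 + $4,200 = $7,000; Unit 2C $2,800 + $9,175 = $11,975; Unit 1A $2,800 + $8,200 = $11,000.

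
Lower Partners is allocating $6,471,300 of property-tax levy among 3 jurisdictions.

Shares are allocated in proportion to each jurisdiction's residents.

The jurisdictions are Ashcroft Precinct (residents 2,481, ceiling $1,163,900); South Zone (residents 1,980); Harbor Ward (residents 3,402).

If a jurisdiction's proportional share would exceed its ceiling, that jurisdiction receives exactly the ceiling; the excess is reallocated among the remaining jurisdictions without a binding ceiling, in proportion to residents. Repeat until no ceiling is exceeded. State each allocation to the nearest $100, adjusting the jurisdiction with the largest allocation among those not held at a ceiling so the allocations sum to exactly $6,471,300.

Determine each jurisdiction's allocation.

Ashcroft Precinct: $1,163,900; South Zone: $1,952,600; Harbor Ward: $3,354,800

Residents total: 7,863.
Unconstrained shares: Ashcroft Precinct 2,041,879.09; South Zone 1,629,552.84; Harbor Ward 2,799,868.07.
Held at cap: Ashcroft Precinct ($1,163,900); remaining pool $5,307,400 reallocated over remaining residents 5,382.
Shares after redistribution: South Zone 1,952,555.18 → $1,952,600; Harbor Ward 3,354,844.82 → $3,354,800.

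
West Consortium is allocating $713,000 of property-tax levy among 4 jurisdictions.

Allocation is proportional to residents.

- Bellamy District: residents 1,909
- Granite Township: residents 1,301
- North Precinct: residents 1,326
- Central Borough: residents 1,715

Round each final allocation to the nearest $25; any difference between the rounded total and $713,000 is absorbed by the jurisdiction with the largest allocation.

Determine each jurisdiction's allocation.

Residents total: 6,251.
Proportional shares: Bellamy District 1,909/6,251 × $713,000 = 217,743.88; Granite Township 1,301/6,251 × $713,000 = 148,394.34; North Precinct 1,326/6,251 × $713,000 = 151,245.88; Central Borough 1,715/6,251 × $713,000 = 195,615.90.
Rounded to nearest $25: Bellamy District $217,750; Granite Township $148,400; North Precinct $151,250; Central Borough $195,625. Sum = $713,025.
Difference $713,000 − $713,025 = −$25 applied to largest allocation (Bellamy District): Bellamy District becomes $217,725.

Bellamy District: $217,725 · Granite Township: $148,400 · North Precinct: $151,250 · Central Borough: $195,625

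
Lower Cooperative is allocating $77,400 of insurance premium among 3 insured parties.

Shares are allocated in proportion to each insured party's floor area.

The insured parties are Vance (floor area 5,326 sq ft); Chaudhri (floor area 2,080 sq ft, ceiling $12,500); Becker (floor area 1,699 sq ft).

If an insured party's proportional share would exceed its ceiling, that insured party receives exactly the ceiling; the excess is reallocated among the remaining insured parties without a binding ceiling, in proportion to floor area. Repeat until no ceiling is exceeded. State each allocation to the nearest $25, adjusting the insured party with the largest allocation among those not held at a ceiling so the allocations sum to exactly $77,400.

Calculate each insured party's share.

Vance: $49,200 | Chaudhri: $12,500 | Becker: $15,700

Sum of floor area: 9,105.
Pro-rata shares before constraints: Vance 45,275.39; Chaudhri 17,681.71; Becker 14,442.90.
Capped: Chaudhri ($12,500); balance $64,900 reallocated over remaining floor area 7,025.
Redistributed shares: Vance 49,203.90 → $49,200; Becker 15,696.10 → $15,700.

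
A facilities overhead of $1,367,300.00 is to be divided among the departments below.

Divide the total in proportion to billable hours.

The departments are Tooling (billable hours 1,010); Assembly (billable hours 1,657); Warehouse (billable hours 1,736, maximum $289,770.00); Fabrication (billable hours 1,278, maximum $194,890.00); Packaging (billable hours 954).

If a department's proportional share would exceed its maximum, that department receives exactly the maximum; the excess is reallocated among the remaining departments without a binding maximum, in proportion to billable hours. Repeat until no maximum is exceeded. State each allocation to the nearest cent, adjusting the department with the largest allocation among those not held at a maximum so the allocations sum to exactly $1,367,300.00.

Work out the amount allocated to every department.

Total billable hours = 6,635.
Pro-rata shares before constraints: Tooling 208,134.5893; Assembly 341,464.3708; Warehouse 357,744.20497; Fabrication 263,362.3813; Packaging 196,594.4537.
Capped: Warehouse ($289,770.00), Fabrication ($194,890.00); remaining pool $882,640.00 reallocated over remaining billable hours 3,621.
Shares after redistribution: Tooling 246,193.4272 → $246,193.43; Assembly 403,903.4742 → $403,903.47; Packaging 232,543.0986 → $232,543.10.

Tooling: $246,193.43 · Assembly: $403,903.47 · Warehouse: $289,770.00 · Fabrication: $194,890.00 · Packaging: $232,543.10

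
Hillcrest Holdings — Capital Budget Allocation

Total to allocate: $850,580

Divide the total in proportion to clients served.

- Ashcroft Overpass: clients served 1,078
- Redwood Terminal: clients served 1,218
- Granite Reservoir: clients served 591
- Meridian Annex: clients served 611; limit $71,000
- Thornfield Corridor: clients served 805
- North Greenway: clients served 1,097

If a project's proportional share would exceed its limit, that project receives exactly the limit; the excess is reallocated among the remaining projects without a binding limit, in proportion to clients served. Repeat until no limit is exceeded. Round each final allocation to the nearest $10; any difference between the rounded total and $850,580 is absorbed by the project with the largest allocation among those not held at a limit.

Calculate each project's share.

Ashcroft Overpass: $175,480; Redwood Terminal: $198,270; Granite Reservoir: $96,210; Meridian Annex: $71,000; Thornfield Corridor: $131,040; North Greenway: $178,580

Sum of clients served: 5,400.
Pro-rata shares before constraints: Ashcroft Overpass 169,800.97; Redwood Terminal 191,853.04; Granite Reservoir 93,091.26; Meridian Annex 96,241.55; Thornfield Corridor 126,799.43; North Greenway 172,793.75.
Capped: Meridian Annex ($71,000); residual $779,580 reallocated over remaining clients served 4,789.
Remaining shares: Ashcroft Overpass 175,482.82 → $175,480; Redwood Terminal 198,272.80 → $198,270; Granite Reservoir 96,206.26 → $96,210; Thornfield Corridor 131,042.37 → $131,040; North Greenway 178,575.75 → $178,580.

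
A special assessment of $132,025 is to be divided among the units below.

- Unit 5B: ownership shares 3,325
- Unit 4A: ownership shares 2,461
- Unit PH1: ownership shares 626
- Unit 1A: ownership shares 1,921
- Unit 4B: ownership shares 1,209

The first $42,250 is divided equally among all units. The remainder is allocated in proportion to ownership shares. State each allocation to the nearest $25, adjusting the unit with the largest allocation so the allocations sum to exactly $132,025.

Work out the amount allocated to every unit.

$42,250 shared equally gives $8,450 per unit.
Remainder $89,775 by ownership shares (total 9,542): Unit 5B 31,282.95 → $31,275; Unit 4A 23,154.08 → $23,150; Unit PH1 5,889.66 → $5,900; Unit 1A 18,073.55 → $18,075; Unit 4B 11,374.76 → $11,375.
Totals: Unit 5B $8,450 + $31,275 = $39,725; Unit 4A $8,450 + $23,150 = $31,600; Unit PH1 $8,450 + $5,900 = $14,350; Unit 1A $8,450 + $18,075 = $26,525; Unit 4B $8,450 + $11,375 = $19,825.

Unit 5B: $39,725 · Unit 4A: $31,600 · Unit PH1: $14,350 · Unit 1A: $26,525 · Unit 4B: $19,825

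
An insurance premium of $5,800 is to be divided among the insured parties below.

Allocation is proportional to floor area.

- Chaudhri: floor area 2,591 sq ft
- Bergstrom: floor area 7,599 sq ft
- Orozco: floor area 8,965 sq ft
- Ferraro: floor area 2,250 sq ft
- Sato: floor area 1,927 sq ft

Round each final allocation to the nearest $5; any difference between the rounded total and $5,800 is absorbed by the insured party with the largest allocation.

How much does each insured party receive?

Combined floor area = 23,332.
Raw shares: Chaudhri 2,591/23,332 × $5,800 = 644.09; Bergstrom 7,599/23,332 × $5,800 = 1,889.00; Orozco 8,965/23,332 × $5,800 = 2,228.57; Ferraro 2,250/23,332 × $5,800 = 559.32; Sato 1,927/23,332 × $5,800 = 479.02.
Rounded to nearest $5: Chaudhri $645; Bergstrom $1,890; Orozco $2,230; Ferraro $560; Sato $480. Sum = $5,805.
Difference $5,800 − $5,805 = −$5 applied to largest allocation (Orozco): Orozco becomes $2,225.

Chaudhri: $645 | Bergstrom: $1,890 | Orozco: $2,225 | Ferraro: $560 | Sato: $480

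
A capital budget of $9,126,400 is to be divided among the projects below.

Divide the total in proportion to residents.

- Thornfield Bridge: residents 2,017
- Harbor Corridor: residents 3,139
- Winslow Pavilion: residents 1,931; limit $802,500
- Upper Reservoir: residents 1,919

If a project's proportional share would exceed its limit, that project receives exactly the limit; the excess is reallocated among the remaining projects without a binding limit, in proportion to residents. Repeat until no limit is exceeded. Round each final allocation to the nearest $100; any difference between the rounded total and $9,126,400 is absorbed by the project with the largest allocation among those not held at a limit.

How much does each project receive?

Residents total: 9,006.
Unconstrained shares: Thornfield Bridge 2,043,965.00; Harbor Corridor 3,180,964.87; Winslow Pavilion 1,956,815.28; Upper Reservoir 1,944,654.85.
Held at cap: Winslow Pavilion ($802,500); balance $8,323,900 reallocated over remaining residents 7,075.
Shares after redistribution: Thornfield Bridge 2,373,046.83 → $2,373,000; Harbor Corridor 3,693,105.60 → $3,693,100; Upper Reservoir 2,257,747.58 → $2,257,700.
Rounding difference +$100 applied to Harbor Corridor → $3,693,200.

Thornfield Bridge: $2,373,000; Harbor Corridor: $3,693,200; Winslow Pavilion: $802,500; Upper Reservoir: $2,257,700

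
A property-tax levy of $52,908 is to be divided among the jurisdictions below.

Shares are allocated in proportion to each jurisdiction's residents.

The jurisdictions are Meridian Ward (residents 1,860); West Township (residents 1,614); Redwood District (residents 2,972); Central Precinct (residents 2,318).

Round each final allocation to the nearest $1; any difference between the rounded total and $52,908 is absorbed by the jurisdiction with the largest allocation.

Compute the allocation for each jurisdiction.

Combined residents = 8,764.
Pro-rata amounts: Meridian Ward 1,860/8,764 × $52,908 = 11,228.76; West Township 1,614/8,764 × $52,908 = 9,743.67; Redwood District 2,972/8,764 × $52,908 = 17,941.87; Central Precinct 2,318/8,764 × $52,908 = 13,993.70.
After rounding ($1): Meridian Ward $11,229; West Township $9,744; Redwood District $17,942; Central Precinct $13,994. Sum = $52,909.
Difference $52,908 − $52,909 = −$1 applied to largest allocation (Redwood District): Redwood District becomes $17,941.

Meridian Ward: $11,229 | West Township: $9,744 | Redwood District: $17,941 | Central Precinct: $13,994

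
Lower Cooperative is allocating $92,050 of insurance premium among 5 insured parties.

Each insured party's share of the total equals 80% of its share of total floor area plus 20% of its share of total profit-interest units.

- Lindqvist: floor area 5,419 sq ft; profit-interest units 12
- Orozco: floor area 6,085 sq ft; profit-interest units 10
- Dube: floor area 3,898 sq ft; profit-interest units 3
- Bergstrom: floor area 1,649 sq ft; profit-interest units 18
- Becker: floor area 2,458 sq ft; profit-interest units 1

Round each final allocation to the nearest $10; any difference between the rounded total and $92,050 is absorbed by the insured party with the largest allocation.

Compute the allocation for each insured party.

Lindqvist: $25,480 · Orozco: $27,140 · Dube: $15,970 · Bergstrom: $13,760 · Becker: $9,700

Floor area total 19,509; profit-interest units total 44.
Blended shares (80% floor area + 20% profit-interest units): Lindqvist 0.2768; Orozco 0.2950; Dube 0.1735; Bergstrom 0.1494; Becker 0.1053.
Raw shares: Lindqvist 25,475.84; Orozco 27,152.95; Dube 15,968.88; Bergstrom 13,755.79; Becker 9,696.54.
Rounded to nearest $10: Lindqvist $25,480; Orozco $27,150; Dube $15,970; Bergstrom $13,760; Becker $9,700. Sum = $92,060.
Difference $92,050 − $92,060 = −$10 applied to largest allocation (Orozco): Orozco becomes $27,140.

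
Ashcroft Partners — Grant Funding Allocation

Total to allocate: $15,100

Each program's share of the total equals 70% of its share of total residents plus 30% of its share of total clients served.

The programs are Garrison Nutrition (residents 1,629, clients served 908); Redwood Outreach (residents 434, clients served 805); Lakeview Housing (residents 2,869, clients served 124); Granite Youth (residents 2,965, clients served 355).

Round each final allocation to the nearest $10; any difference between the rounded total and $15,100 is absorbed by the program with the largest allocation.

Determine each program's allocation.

Garrison Nutrition: $4,060 | Redwood Outreach: $2,240 | Lakeview Housing: $4,100 | Granite Youth: $4,700

Totals — residents 7,897, clients served 2,192.
Composite weights (70% residents + 30% clients served): Garrison Nutrition 0.2687; Redwood Outreach 0.1486; Lakeview Housing 0.2713; Granite Youth 0.3114.
Raw shares: Garrison Nutrition 4,056.87; Redwood Outreach 2,244.52; Lakeview Housing 4,096.37; Granite Youth 4,702.25.
After rounding ($10): Garrison Nutrition $4,060; Redwood Outreach $2,240; Lakeview Housing $4,100; Granite Youth $4,700. Sum = $15,100.
Rounded total matches; no reconciliation needed.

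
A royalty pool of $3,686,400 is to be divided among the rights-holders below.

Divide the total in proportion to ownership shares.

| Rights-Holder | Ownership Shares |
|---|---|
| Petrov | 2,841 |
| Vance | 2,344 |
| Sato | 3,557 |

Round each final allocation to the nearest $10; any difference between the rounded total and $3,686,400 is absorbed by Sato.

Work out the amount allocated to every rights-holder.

Petrov: $1,198,020 · Vance: $988,440 · Sato: $1,499,940

Combined ownership shares = 8,742.
Pro-rata amounts: Petrov 2,841/8,742 × $3,686,400 = 1,198,016.75; Vance 2,344/8,742 × $3,686,400 = 988,437.61; Sato 3,557/8,742 × $3,686,400 = 1,499,945.64.
Rounded to nearest $10: Petrov $1,198,020; Vance $988,440; Sato $1,499,950. Sum = $3,686,410.
Difference $3,686,400 − $3,686,410 = −$10 applied to Sato: Sato becomes $1,499,940.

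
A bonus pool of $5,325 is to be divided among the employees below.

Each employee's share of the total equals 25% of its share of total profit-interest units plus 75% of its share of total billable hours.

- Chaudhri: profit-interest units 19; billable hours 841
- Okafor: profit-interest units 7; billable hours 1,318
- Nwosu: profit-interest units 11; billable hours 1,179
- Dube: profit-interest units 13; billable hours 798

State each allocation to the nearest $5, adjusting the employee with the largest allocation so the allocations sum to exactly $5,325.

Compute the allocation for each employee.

Profit-interest units total 50; billable hours total 4,136.
Composite weights (25% profit-interest units + 75% billable hours): Chaudhri 0.2475; Okafor 0.2740; Nwosu 0.2688; Dube 0.2097.
Unrounded shares: Chaudhri 1,317.95; Okafor 1,459.04; Nwosu 1,431.33; Dube 1,116.68.
After rounding ($5): Chaudhri $1,320; Okafor $1,460; Nwosu $1,430; Dube $1,115. Sum = $5,325.
No rounding difference to absorb.

Chaudhri: $1,320 | Okafor: $1,460 | Nwosu: $1,430 | Dube: $1,115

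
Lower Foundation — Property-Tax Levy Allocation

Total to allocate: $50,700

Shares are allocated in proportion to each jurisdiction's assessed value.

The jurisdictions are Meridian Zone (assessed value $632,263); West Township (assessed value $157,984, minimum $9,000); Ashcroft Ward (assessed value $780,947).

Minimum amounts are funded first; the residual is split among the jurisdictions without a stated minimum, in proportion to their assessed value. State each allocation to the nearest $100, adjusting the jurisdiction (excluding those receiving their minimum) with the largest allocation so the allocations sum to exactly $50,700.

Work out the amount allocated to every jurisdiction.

Fund the minimums — West Township $9,000. Balance $41,700.
Balance split over remaining assessed value 1,413,210: Meridian Zone 18,656.37 → $18,700; Ashcroft Ward 23,043.63 → $23,000.

Meridian Zone: $18,700 · West Township: $9,000 · Ashcroft Ward: $23,000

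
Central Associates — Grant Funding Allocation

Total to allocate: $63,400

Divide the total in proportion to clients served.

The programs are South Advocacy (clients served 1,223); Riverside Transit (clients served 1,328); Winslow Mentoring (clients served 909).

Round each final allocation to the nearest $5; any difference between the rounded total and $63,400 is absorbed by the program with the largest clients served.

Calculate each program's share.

Combined clients served = 1,223 + 1,328 + 909 = 3,460.
Raw shares: South Advocacy 22,409.88; Riverside Transit 24,333.87; Winslow Mentoring 16,656.24.
At nearest $5: South Advocacy $22,410; Riverside Transit $24,335; Winslow Mentoring $16,655. Sum = $63,400.
Rounded total matches; no reconciliation needed.

South Advocacy: $22,410 · Riverside Transit: $24,335 · Winslow Mentoring: $16,655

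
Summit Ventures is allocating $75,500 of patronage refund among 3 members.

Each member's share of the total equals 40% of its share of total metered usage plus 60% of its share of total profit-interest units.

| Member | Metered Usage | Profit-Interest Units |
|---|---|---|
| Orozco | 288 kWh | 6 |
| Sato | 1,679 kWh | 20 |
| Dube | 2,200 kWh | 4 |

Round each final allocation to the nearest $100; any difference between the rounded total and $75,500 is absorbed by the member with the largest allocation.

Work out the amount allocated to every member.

Totals — metered usage 4,167, profit-interest units 30.
Blended shares (40% metered usage + 60% profit-interest units): Orozco 0.1476; Sato 0.5612; Dube 0.2912.
Raw shares: Orozco 11,147.26; Sato 42,368.42; Dube 21,984.32.
At nearest $100: Orozco $11,100; Sato $42,400; Dube $22,000. Sum = $75,500.
Sum already equals the total — no adjustment.

Orozco: $11,100; Sato: $42,400; Dube: $22,000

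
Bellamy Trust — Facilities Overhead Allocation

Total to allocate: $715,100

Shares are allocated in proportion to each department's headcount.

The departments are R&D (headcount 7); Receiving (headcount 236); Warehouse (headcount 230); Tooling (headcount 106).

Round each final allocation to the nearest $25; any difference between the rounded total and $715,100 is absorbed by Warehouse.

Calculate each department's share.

R&D: $8,650 | Receiving: $291,475 | Warehouse: $284,050 | Tooling: $130,925

Total headcount = 579.
Pro-rata amounts: R&D 7/579 × $715,100 = 8,645.42; Receiving 236/579 × $715,100 = 291,474.27; Warehouse 230/579 × $715,100 = 284,063.90; Tooling 106/579 × $715,100 = 130,916.41.
After rounding ($25): R&D $8,650; Receiving $291,475; Warehouse $284,075; Tooling $130,925. Sum = $715,125.
Difference $715,100 − $715,125 = −$25 applied to Warehouse: Warehouse becomes $284,050.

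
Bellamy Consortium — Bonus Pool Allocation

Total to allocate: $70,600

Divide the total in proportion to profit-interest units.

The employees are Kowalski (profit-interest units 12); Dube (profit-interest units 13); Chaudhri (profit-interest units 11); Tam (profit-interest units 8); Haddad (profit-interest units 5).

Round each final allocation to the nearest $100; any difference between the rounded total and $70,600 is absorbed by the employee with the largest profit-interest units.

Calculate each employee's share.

Sum of profit-interest units: 49.
Proportional shares: Kowalski 12/49 × $70,600 = 17,289.80; Dube 13/49 × $70,600 = 18,730.61; Chaudhri 11/49 × $70,600 = 15,848.98; Tam 8/49 × $70,600 = 11,526.53; Haddad 5/49 × $70,600 = 7,204.08.
Rounded to nearest $100: Kowalski $17,300; Dube $18,700; Chaudhri $15,800; Tam $11,500; Haddad $7,200. Sum = $70,500.
Difference $70,600 − $70,500 = +$100 applied to largest profit-interest units (Dube): Dube becomes $18,800.

Kowalski: $17,300 · Dube: $18,800 · Chaudhri: $15,800 · Tam: $11,500 · Haddad: $7,200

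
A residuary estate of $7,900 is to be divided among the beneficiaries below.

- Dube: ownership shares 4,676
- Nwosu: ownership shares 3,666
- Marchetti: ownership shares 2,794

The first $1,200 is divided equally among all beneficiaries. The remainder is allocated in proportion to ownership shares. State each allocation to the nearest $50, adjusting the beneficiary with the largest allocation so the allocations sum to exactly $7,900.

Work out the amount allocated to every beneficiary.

First tranche $1,200 split equally: $400 each.
Remainder $6,700 by ownership shares (total 11,136): Dube 2,813.33 → $2,800; Nwosu 2,205.66 → $2,200; Marchetti 1,681.02 → $1,700.
Totals: Dube $400 + $2,800 = $3,200; Nwosu $400 + $2,200 = $2,600; Marchetti $400 + $1,700 = $2,100.

Dube: $3,200 | Nwosu: $2,600 | Marchetti: $2,100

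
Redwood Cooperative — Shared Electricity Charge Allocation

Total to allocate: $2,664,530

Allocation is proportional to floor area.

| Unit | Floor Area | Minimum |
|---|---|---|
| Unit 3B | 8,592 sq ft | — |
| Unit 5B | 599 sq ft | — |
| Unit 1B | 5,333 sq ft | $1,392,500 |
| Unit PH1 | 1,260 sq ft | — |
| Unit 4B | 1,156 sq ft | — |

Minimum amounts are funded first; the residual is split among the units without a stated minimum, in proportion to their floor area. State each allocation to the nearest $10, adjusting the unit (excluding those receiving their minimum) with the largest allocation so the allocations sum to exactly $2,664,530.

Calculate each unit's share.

Minimums first: Unit 1B $1,392,500. Residual $1,272,030.
Residual split over remaining floor area 11,607: Unit 3B 941,611.25 → $941,610; Unit 5B 65,645.38 → $65,650; Unit PH1 138,085.45 → $138,090; Unit 4B 126,687.92 → $126,690.
Rounding difference −$10 applied to Unit 3B → $941,600.

Unit 3B: $941,600 | Unit 5B: $65,650 | Unit 1B: $1,392,500 | Unit PH1: $138,090 | Unit 4B: $126,690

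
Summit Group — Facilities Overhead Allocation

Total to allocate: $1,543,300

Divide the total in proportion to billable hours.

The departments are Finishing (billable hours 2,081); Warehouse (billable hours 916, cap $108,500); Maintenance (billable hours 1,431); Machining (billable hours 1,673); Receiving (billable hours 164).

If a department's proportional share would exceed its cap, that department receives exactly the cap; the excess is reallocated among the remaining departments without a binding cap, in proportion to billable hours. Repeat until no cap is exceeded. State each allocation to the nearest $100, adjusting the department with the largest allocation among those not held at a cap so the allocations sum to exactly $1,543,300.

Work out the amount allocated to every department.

Finishing: $558,200 | Warehouse: $108,500 | Maintenance: $383,800 | Machining: $448,800 | Receiving: $44,000

Billable hours total: 6,265.
Proportional shares (ignoring caps): Finishing 512,626.86; Warehouse 225,644.50; Maintenance 352,507.95; Machining 412,121.45; Receiving 40,399.23.
Capped: Warehouse ($108,500); residual $1,434,800 reallocated over remaining billable hours 5,349.
Remaining shares: Finishing 558,201.31 → $558,200; Maintenance 383,847.22 → $383,800; Machining 448,760.59 → $448,800; Receiving 43,990.88 → $44,000.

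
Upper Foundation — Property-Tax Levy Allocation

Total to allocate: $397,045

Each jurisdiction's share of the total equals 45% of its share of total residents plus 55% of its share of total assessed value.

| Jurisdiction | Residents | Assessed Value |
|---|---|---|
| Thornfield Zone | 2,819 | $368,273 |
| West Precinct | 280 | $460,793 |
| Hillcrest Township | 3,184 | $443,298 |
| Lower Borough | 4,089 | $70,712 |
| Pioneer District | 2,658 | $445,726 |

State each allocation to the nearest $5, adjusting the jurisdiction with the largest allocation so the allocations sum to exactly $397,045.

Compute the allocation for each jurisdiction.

Totals — residents 13,030, assessed value 1,788,802.
Combined weights (45% residents + 55% assessed value): Thornfield Zone 0.2106; West Precinct 0.1513; Hillcrest Township 0.2463; Lower Borough 0.1630; Pioneer District 0.2288.
Proportional shares: Thornfield Zone 83,613.07; West Precinct 60,092.47; Hillcrest Township 97,776.99; Lower Borough 64,701.71; Pioneer District 90,860.77.
At nearest $5: Thornfield Zone $83,615; West Precinct $60,090; Hillcrest Township $97,775; Lower Borough $64,700; Pioneer District $90,860. Sum = $397,040.
Difference $397,045 − $397,040 = +$5 applied to largest allocation (Hillcrest Township): Hillcrest Township becomes $97,780.

Thornfield Zone: $83,615 · West Precinct: $60,090 · Hillcrest Township: $97,780 · Lower Borough: $64,700 · Pioneer District: $90,860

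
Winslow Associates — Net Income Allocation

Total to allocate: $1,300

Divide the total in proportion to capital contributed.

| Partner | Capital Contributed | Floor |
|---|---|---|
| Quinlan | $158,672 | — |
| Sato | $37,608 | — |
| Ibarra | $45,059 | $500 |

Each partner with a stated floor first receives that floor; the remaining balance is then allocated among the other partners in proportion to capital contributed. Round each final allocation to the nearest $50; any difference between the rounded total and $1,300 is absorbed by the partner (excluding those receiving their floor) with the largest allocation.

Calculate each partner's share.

Fund the minimums — Ibarra $500. Remaining pool $800.
Remaining pool split over remaining capital contributed 196,280: Quinlan 646.72 → $650; Sato 153.28 → $150.

Quinlan: $650; Sato: $150; Ibarra: $500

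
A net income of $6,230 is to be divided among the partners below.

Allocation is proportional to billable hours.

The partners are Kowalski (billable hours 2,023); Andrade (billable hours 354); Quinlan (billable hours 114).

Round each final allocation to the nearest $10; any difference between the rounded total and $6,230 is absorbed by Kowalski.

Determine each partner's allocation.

Kowalski: $5,050 | Andrade: $890 | Quinlan: $290

Total billable hours = 2,491.
Raw shares: Kowalski 2,023/2,491 × $6,230 = 5,059.53; Andrade 354/2,491 × $6,230 = 885.36; Quinlan 114/2,491 × $6,230 = 285.11.
At nearest $10: Kowalski $5,060; Andrade $890; Quinlan $290. Sum = $6,240.
Difference $6,230 − $6,240 = −$10 applied to Kowalski: Kowalski becomes $5,050.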